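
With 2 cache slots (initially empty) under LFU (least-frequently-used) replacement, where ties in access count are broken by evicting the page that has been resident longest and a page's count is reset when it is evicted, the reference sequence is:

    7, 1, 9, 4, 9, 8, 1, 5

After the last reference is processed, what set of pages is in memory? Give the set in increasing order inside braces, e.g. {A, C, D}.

7 → miss, frames {7}
1 → miss, frames {7,1}
9 → miss, evict 7, frames {1,9}
4 → miss, evict 1, frames {9,4}
9 → hit
8 → miss, evict 4, frames {9,8}
1 → miss, evict 8, frames {9,1}
5 → miss, evict 1, frames {9,5}

{5, 9}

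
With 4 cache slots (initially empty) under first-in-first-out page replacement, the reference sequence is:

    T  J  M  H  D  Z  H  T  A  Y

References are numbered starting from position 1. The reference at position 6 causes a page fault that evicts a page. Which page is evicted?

J

pos 1: T -> fault, frames (T)
pos 2: J -> fault, frames (T J)
pos 3: M -> fault, frames (T J M)
pos 4: H -> fault, frames (T J M H)
pos 5: D -> fault, evict T, frames (J M H D)
pos 6: Z -> fault, evict J, frames (M H D Z)
At position 6, page J is evicted.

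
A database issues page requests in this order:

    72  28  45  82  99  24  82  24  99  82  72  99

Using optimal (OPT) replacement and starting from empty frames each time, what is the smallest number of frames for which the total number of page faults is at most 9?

2

f=1: 12 faults
f=2: 8 faults
f=3: 7 faults
f=4: 6 faults
f=5: 6 faults
f=6: 6 faults
Smallest f with faults ≤ 9 is 2.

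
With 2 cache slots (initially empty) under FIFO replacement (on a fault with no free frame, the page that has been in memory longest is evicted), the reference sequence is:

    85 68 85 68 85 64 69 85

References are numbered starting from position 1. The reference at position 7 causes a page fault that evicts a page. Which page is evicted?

68

pos 1: 85 -> fault, frames [85]
pos 2: 68 -> fault, frames [85, 68]
pos 3: 85 -> hit
pos 4: 68 -> hit
pos 5: 85 -> hit
pos 6: 64 -> fault, evict 85, frames [68, 64]
pos 7: 69 -> fault, evict 68, frames [64, 69]
At position 7, page 68 is evicted.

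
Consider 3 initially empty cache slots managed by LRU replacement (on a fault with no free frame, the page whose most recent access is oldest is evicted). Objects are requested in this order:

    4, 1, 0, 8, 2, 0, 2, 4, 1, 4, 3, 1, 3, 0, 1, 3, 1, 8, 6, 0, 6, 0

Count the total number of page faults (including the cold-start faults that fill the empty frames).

12

4: miss, frames {4}
1: miss, frames {4,1}
0: miss, frames {4,1,0}
8: miss, evict 4, frames {1,0,8}
2: miss, evict 1, frames {0,8,2}
0: hit
2: hit
4: miss, evict 8, frames {0,2,4}
1: miss, evict 0, frames {2,4,1}
4: hit
3: miss, evict 2, frames {1,4,3}
1: hit
3: hit
0: miss, evict 4, frames {1,3,0}
1: hit
3: hit
1: hit
8: miss, evict 0, frames {3,1,8}
6: miss, evict 3, frames {1,8,6}
0: miss, evict 1, frames {8,6,0}
6: hit
0: hit
Page faults: 12.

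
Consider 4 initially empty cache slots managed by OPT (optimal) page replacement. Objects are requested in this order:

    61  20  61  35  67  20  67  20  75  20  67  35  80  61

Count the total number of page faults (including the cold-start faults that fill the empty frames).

61 -> miss, frames {61}
20 -> miss, frames {61,20}
61 -> hit
35 -> miss, frames {61,20,35}
67 -> miss, frames {61,20,35,67}
20 -> hit
67 -> hit
20 -> hit
75 -> miss, evict 61, frames {20,35,67,75}
20 -> hit
67 -> hit
35 -> hit
80 -> miss, evict 75, frames {20,35,67,80}
61 -> miss, evict 80, frames {20,35,67,61}
Page faults: 7.

7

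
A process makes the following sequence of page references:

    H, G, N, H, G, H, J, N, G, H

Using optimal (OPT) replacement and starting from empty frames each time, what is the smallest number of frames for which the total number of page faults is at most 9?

f=1: 10 faults
f=2: 7 faults
f=3: 5 faults
f=4: 4 faults
Smallest f with faults ≤ 9 is 2.

2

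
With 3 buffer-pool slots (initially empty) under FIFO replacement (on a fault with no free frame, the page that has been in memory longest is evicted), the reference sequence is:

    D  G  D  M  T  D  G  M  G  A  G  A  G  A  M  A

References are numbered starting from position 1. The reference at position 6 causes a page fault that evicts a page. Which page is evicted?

pos 1: D → miss, frames [D]
pos 2: G → miss, frames [D, G]
pos 3: D → hit
pos 4: M → miss, frames [D, G, M]
pos 5: T → miss, evict D, frames [G, M, T]
pos 6: D → miss, evict G, frames [M, T, D]
At position 6, page G is evicted.

G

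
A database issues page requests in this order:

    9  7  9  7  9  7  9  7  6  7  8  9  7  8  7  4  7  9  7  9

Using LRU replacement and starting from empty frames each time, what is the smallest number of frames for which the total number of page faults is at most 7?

f=1: 20 faults
f=2: 9 faults
f=3: 7 faults
f=4: 5 faults
f=5: 5 faults
Smallest f with faults ≤ 7 is 3.

3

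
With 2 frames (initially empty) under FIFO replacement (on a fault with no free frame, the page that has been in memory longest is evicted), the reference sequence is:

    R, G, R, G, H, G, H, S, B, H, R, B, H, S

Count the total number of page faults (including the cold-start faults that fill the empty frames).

10

R → miss, frames (R)
G → miss, frames (R G)
R → hit
G → hit
H → miss, evict R, frames (G H)
G → hit
H → hit
S → miss, evict G, frames (H S)
B → miss, evict H, frames (S B)
H → miss, evict S, frames (B H)
R → miss, evict B, frames (H R)
B → miss, evict H, frames (R B)
H → miss, evict R, frames (B H)
S → miss, evict B, frames (H S)
Page faults: 10.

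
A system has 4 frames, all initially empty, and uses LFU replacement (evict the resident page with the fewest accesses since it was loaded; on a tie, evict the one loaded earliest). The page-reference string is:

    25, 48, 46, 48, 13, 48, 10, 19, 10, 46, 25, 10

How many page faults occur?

25 -> miss, frames [25]
48 -> miss, frames [25, 48]
46 -> miss, frames [25, 48, 46]
48 -> hit
13 -> miss, frames [25, 48, 46, 13]
48 -> hit
10 -> miss, evict 25, frames [48, 46, 13, 10]
19 -> miss, evict 46, frames [48, 13, 10, 19]
10 -> hit
46 -> miss, evict 13, frames [48, 10, 19, 46]
25 -> miss, evict 19, frames [48, 10, 46, 25]
10 -> hit
Page faults: 8.

8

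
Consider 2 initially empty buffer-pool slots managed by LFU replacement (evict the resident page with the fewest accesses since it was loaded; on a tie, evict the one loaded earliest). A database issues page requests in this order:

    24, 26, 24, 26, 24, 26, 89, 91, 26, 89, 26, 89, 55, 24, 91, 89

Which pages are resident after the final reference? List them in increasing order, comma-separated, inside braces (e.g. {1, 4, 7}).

24 → miss, frames {24}
26 → miss, frames {24,26}
24 → hit
26 → hit
24 → hit
26 → hit
89 → miss, evict 24, frames {26,89}
91 → miss, evict 89, frames {26,91}
26 → hit
89 → miss, evict 91, frames {26,89}
26 → hit
89 → hit
55 → miss, evict 89, frames {26,55}
24 → miss, evict 55, frames {26,24}
91 → miss, evict 24, frames {26,91}
89 → miss, evict 91, frames {26,89}

{26, 89}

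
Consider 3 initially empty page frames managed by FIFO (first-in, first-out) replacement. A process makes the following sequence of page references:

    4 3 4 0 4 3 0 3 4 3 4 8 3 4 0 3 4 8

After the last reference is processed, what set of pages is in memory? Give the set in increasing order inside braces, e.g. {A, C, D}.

4: fault, frames [4]
3: fault, frames [4, 3]
4: hit
0: fault, frames [4, 3, 0]
4: hit
3: hit
0: hit
3: hit
4: hit
3: hit
4: hit
8: fault, evict 4, frames [3, 0, 8]
3: hit
4: fault, evict 3, frames [0, 8, 4]
0: hit
3: fault, evict 0, frames [8, 4, 3]
4: hit
8: hit

{3, 4, 8}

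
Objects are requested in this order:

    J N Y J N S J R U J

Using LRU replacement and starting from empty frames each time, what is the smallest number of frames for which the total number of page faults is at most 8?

3

f=1: 10 faults
f=2: 10 faults
f=3: 6 faults
f=4: 6 faults
f=5: 6 faults
f=6: 6 faults
Smallest f with faults ≤ 8 is 3.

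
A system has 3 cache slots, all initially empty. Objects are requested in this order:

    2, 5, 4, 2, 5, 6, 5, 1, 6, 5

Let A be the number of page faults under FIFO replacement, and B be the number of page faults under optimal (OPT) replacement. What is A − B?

1

Under FIFO: F F F . . F . F . F → 6 faults.
Under OPT: F F F . . F . F . . → 5 faults.
A − B = 6 − 5 = 1.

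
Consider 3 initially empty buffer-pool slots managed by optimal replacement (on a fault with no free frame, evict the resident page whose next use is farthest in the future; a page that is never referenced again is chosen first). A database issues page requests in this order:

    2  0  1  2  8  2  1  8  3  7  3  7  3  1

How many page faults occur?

6

2 → fault, frames [2]
0 → fault, frames [2, 0]
1 → fault, frames [2, 0, 1]
2 → hit
8 → fault, evict 0, frames [2, 1, 8]
2 → hit
1 → hit
8 → hit
3 → fault, evict 8, frames [2, 1, 3]
7 → fault, evict 2, frames [1, 3, 7]
3 → hit
7 → hit
3 → hit
1 → hit
Page faults: 6.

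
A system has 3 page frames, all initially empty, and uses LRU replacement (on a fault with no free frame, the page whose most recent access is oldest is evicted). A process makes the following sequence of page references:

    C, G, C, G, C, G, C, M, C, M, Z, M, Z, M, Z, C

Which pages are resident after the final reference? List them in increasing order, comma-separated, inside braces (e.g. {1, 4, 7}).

{C, M, Z}

C: fault, frames [C]
G: fault, frames [C, G]
C: hit
G: hit
C: hit
G: hit
C: hit
M: fault, frames [G, C, M]
C: hit
M: hit
Z: fault, evict G, frames [C, M, Z]
M: hit
Z: hit
M: hit
Z: hit
C: hit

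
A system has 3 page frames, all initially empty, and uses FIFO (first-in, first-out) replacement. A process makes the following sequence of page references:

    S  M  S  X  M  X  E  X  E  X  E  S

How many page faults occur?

S -> miss, frames (S)
M -> miss, frames (S M)
S -> hit
X -> miss, frames (S M X)
M -> hit
X -> hit
E -> miss, evict S, frames (M X E)
X -> hit
E -> hit
X -> hit
E -> hit
S -> miss, evict M, frames (X E S)
Page faults: 5.

5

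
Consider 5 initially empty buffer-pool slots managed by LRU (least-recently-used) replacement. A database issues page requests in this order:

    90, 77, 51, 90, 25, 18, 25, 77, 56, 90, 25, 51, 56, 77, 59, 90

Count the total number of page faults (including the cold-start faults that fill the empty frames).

90: miss, frames {90}
77: miss, frames {90,77}
51: miss, frames {90,77,51}
90: hit
25: miss, frames {77,51,90,25}
18: miss, frames {77,51,90,25,18}
25: hit
77: hit
56: miss, evict 51, frames {90,18,25,77,56}
90: hit
25: hit
51: miss, evict 18, frames {77,56,90,25,51}
56: hit
77: hit
59: miss, evict 90, frames {25,51,56,77,59}
90: miss, evict 25, frames {51,56,77,59,90}
Page faults: 9.

9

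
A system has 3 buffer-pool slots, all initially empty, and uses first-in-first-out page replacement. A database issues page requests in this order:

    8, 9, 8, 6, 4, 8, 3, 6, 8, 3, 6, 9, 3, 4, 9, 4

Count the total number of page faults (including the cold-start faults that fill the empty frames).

8 → fault, frames (8)
9 → fault, frames (8 9)
8 → hit
6 → fault, frames (8 9 6)
4 → fault, evict 8, frames (9 6 4)
8 → fault, evict 9, frames (6 4 8)
3 → fault, evict 6, frames (4 8 3)
6 → fault, evict 4, frames (8 3 6)
8 → hit
3 → hit
6 → hit
9 → fault, evict 8, frames (3 6 9)
3 → hit
4 → fault, evict 3, frames (6 9 4)
9 → hit
4 → hit
Page faults: 9.

9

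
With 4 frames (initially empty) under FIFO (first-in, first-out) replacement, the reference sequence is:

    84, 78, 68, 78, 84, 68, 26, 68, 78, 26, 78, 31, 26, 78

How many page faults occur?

84 -> miss, frames [84]
78 -> miss, frames [84, 78]
68 -> miss, frames [84, 78, 68]
78 -> hit
84 -> hit
68 -> hit
26 -> miss, frames [84, 78, 68, 26]
68 -> hit
78 -> hit
26 -> hit
78 -> hit
31 -> miss, evict 84, frames [78, 68, 26, 31]
26 -> hit
78 -> hit
Page faults: 5.

5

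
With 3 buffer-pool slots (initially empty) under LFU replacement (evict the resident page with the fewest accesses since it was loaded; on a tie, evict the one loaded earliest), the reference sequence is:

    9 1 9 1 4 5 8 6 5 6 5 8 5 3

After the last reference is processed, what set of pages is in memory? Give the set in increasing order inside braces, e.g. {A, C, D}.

9: fault, frames {9}
1: fault, frames {9,1}
9: hit
1: hit
4: fault, frames {9,1,4}
5: fault, evict 4, frames {9,1,5}
8: fault, evict 5, frames {9,1,8}
6: fault, evict 8, frames {9,1,6}
5: fault, evict 6, frames {9,1,5}
6: fault, evict 5, frames {9,1,6}
5: fault, evict 6, frames {9,1,5}
8: fault, evict 5, frames {9,1,8}
5: fault, evict 8, frames {9,1,5}
3: fault, evict 5, frames {9,1,3}

{1, 3, 9}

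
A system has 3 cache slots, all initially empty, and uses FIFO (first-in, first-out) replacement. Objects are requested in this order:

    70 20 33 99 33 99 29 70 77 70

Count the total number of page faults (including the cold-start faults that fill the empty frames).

70 -> fault, frames [70]
20 -> fault, frames [70, 20]
33 -> fault, frames [70, 20, 33]
99 -> fault, evict 70, frames [20, 33, 99]
33 -> hit
99 -> hit
29 -> fault, evict 20, frames [33, 99, 29]
70 -> fault, evict 33, frames [99, 29, 70]
77 -> fault, evict 99, frames [29, 70, 77]
70 -> hit
Page faults: 7.

7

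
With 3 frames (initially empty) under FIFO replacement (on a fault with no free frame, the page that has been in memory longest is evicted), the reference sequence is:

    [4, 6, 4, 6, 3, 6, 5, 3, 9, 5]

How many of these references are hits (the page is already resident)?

5

4 → miss, frames (4)
6 → miss, frames (4 6)
4 → hit
6 → hit
3 → miss, frames (4 6 3)
6 → hit
5 → miss, evict 4, frames (6 3 5)
3 → hit
9 → miss, evict 6, frames (3 5 9)
5 → hit
Hits: 5.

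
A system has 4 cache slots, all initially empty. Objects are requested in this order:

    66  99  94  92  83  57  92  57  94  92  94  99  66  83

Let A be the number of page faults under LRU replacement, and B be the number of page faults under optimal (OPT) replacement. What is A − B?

1

Under LRU: F F F F F F . . . . . F F F → 9 faults.
Under OPT: F F F F F F . . . . . . F F → 8 faults.
A − B = 9 − 8 = 1.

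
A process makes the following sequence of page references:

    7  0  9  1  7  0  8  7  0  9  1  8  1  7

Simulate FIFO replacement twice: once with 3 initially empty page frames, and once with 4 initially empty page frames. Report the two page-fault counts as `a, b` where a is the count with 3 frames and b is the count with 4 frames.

3 frames: F F F F F F F . . F F . . F → 10 faults.
4 frames: F F F F . . F F F F F F . F → 11 faults.
11 > 10: adding a frame increased faults — Belady's anomaly.

10, 11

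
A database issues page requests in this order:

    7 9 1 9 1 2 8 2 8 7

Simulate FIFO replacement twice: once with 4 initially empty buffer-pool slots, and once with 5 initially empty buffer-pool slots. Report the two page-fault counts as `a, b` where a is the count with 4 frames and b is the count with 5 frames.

6, 5

4 frames: F F F . . F F . . F → 6 faults.
5 frames: F F F . . F F . . . → 5 faults.
5 < 6: adding a frame reduced faults, as is typical.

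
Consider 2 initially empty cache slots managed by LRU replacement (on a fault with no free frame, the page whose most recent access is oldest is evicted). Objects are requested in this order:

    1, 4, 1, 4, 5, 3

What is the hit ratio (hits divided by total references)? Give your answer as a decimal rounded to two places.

1 → fault, frames [1]
4 → fault, frames [1, 4]
1 → hit
4 → hit
5 → fault, evict 1, frames [4, 5]
3 → fault, evict 4, frames [5, 3]
Hits: 2 of 6 references → 2/6 = 0.3333.

0.33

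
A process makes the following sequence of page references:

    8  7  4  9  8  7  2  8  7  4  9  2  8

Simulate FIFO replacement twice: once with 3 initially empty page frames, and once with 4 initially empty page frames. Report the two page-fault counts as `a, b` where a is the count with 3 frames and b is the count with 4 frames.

10, 11

3 frames: F F F F F F F . . F F . F → 10 faults.
4 frames: F F F F . . F F F F F F F → 11 faults.
11 > 10: adding a frame increased faults — Belady's anomaly.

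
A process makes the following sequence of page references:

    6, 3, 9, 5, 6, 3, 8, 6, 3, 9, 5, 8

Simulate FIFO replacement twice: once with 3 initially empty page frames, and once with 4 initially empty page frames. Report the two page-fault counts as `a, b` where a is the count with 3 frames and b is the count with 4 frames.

3 frames: F F F F F F F . . F F . → 9 faults.
4 frames: F F F F . . F F F F F F → 10 faults.
10 > 9: adding a frame increased faults — Belady's anomaly.

9, 10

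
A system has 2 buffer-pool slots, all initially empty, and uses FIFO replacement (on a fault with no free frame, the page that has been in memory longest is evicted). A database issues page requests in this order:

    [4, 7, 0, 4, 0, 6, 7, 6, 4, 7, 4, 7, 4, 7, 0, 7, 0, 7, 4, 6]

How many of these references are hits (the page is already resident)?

4 → miss, frames [4]
7 → miss, frames [4, 7]
0 → miss, evict 4, frames [7, 0]
4 → miss, evict 7, frames [0, 4]
0 → hit
6 → miss, evict 0, frames [4, 6]
7 → miss, evict 4, frames [6, 7]
6 → hit
4 → miss, evict 6, frames [7, 4]
7 → hit
4 → hit
7 → hit
4 → hit
7 → hit
0 → miss, evict 7, frames [4, 0]
7 → miss, evict 4, frames [0, 7]
0 → hit
7 → hit
4 → miss, evict 0, frames [7, 4]
6 → miss, evict 7, frames [4, 6]
Hits: 9.

9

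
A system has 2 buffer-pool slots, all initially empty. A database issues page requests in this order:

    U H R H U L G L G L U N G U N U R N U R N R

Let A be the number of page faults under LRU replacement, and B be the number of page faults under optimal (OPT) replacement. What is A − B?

Under LRU: F F F . F F F . . . F F F F F . F F F F F . → 16 faults.
Under OPT: F F F . F F F . . . F F . F . . F . F . F . → 12 faults.
A − B = 16 − 12 = 4.

4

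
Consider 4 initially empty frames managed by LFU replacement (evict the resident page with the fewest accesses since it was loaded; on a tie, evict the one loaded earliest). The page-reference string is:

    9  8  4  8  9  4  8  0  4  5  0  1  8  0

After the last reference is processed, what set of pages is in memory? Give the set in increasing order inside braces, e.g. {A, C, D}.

9: fault, frames {9}
8: fault, frames {9,8}
4: fault, frames {9,8,4}
8: hit
9: hit
4: hit
8: hit
0: fault, frames {9,8,4,0}
4: hit
5: fault, evict 0, frames {9,8,4,5}
0: fault, evict 5, frames {9,8,4,0}
1: fault, evict 0, frames {9,8,4,1}
8: hit
0: fault, evict 1, frames {9,8,4,0}

{0, 4, 8, 9}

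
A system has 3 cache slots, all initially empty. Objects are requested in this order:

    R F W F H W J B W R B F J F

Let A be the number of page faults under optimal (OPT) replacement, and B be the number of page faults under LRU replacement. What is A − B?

-1

Under OPT: F F F . F . F F . . . F F . → 8 faults.
Under LRU: F F F . F . F F . F . F F . → 9 faults.
A − B = 8 − 9 = -1.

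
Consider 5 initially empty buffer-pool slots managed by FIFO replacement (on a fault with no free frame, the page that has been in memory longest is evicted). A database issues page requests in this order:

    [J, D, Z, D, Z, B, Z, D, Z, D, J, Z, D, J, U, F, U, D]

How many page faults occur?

J: miss, frames [J]
D: miss, frames [J, D]
Z: miss, frames [J, D, Z]
D: hit
Z: hit
B: miss, frames [J, D, Z, B]
Z: hit
D: hit
Z: hit
D: hit
J: hit
Z: hit
D: hit
J: hit
U: miss, frames [J, D, Z, B, U]
F: miss, evict J, frames [D, Z, B, U, F]
U: hit
D: hit
Page faults: 6.

6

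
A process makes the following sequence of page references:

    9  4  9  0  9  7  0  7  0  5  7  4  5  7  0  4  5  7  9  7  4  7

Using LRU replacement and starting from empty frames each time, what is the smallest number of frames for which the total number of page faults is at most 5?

f=1: 22 faults
f=2: 16 faults
f=3: 12 faults
f=4: 7 faults
f=5: 5 faults
Smallest f with faults ≤ 5 is 5.

5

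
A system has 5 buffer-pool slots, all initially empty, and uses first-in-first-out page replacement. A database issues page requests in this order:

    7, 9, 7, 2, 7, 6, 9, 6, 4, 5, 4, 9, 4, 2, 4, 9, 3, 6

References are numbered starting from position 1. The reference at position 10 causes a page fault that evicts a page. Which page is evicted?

pos 1: 7: miss, frames [7]
pos 2: 9: miss, frames [7, 9]
pos 3: 7: hit
pos 4: 2: miss, frames [7, 9, 2]
pos 5: 7: hit
pos 6: 6: miss, frames [7, 9, 2, 6]
pos 7: 9: hit
pos 8: 6: hit
pos 9: 4: miss, frames [7, 9, 2, 6, 4]
pos 10: 5: miss, evict 7, frames [9, 2, 6, 4, 5]
At position 10, page 7 is evicted.

7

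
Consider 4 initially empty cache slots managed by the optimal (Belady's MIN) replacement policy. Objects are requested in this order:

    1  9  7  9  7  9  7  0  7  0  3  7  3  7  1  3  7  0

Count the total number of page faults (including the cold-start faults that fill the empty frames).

1: miss, frames (1)
9: miss, frames (1 9)
7: miss, frames (1 9 7)
9: hit
7: hit
9: hit
7: hit
0: miss, frames (1 9 7 0)
7: hit
0: hit
3: miss, evict 9, frames (1 7 0 3)
7: hit
3: hit
7: hit
1: hit
3: hit
7: hit
0: hit
Page faults: 5.

5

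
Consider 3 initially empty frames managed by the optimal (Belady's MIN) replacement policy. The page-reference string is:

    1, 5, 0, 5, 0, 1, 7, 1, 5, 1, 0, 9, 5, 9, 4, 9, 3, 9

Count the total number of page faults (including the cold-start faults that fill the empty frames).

1: miss, frames (1)
5: miss, frames (1 5)
0: miss, frames (1 5 0)
5: hit
0: hit
1: hit
7: miss, evict 0, frames (1 5 7)
1: hit
5: hit
1: hit
0: miss, evict 7, frames (1 5 0)
9: miss, evict 0, frames (1 5 9)
5: hit
9: hit
4: miss, evict 5, frames (1 9 4)
9: hit
3: miss, evict 4, frames (1 9 3)
9: hit
Page faults: 8.

8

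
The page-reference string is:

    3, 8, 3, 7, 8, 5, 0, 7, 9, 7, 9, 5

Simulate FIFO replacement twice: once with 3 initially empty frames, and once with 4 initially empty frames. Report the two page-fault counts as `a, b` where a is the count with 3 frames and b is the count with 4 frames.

8, 6

3 frames: F F . F . F F . F F . F → 8 faults.
4 frames: F F . F . F F . F . . . → 6 faults.
6 < 8: adding a frame reduced faults, as is typical.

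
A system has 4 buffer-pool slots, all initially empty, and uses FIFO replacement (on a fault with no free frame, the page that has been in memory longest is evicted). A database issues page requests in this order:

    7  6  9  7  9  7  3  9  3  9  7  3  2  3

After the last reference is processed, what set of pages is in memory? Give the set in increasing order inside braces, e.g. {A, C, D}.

{2, 3, 6, 9}

7: miss, frames (7)
6: miss, frames (7 6)
9: miss, frames (7 6 9)
7: hit
9: hit
7: hit
3: miss, frames (7 6 9 3)
9: hit
3: hit
9: hit
7: hit
3: hit
2: miss, evict 7, frames (6 9 3 2)
3: hit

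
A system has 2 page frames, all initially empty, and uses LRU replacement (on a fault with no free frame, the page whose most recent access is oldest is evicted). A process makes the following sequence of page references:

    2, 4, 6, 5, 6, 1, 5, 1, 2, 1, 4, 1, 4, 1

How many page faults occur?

8

2: miss, frames {2}
4: miss, frames {2,4}
6: miss, evict 2, frames {4,6}
5: miss, evict 4, frames {6,5}
6: hit
1: miss, evict 5, frames {6,1}
5: miss, evict 6, frames {1,5}
1: hit
2: miss, evict 5, frames {1,2}
1: hit
4: miss, evict 2, frames {1,4}
1: hit
4: hit
1: hit
Page faults: 8.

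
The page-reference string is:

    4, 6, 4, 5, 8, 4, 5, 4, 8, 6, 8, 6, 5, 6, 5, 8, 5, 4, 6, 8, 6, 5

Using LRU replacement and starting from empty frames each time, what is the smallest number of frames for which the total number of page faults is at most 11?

f=1: 22 faults
f=2: 14 faults
f=3: 10 faults
f=4: 4 faults
Smallest f with faults ≤ 11 is 3.

3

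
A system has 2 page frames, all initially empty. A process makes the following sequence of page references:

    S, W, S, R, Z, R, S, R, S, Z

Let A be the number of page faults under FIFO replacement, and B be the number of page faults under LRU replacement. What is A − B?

1

Under FIFO: F F . F F . F F . F → 7 faults.
Under LRU: F F . F F . F . . F → 6 faults.
A − B = 7 − 6 = 1.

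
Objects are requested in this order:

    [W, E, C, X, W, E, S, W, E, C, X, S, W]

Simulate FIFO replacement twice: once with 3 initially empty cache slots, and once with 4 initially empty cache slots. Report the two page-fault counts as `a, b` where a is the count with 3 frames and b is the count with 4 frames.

3 frames: F F F F F F F . . F F . F → 10 faults.
4 frames: F F F F . . F F F F F F F → 11 faults.
11 > 10: adding a frame increased faults — Belady's anomaly.

10, 11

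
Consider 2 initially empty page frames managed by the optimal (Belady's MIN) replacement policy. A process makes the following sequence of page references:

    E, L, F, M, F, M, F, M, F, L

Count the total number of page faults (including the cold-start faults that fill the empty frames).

E -> miss, frames {E}
L -> miss, frames {E,L}
F -> miss, evict E, frames {L,F}
M -> miss, evict L, frames {F,M}
F -> hit
M -> hit
F -> hit
M -> hit
F -> hit
L -> miss, evict M, frames {F,L}
Page faults: 5.

5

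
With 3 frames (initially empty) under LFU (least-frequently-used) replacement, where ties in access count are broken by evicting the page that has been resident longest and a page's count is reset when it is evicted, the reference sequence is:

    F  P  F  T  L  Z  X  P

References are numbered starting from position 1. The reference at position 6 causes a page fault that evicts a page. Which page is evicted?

T

pos 1: F -> fault, frames {F}
pos 2: P -> fault, frames {F,P}
pos 3: F -> hit
pos 4: T -> fault, frames {F,P,T}
pos 5: L -> fault, evict P, frames {F,T,L}
pos 6: Z -> fault, evict T, frames {F,L,Z}
At position 6, page T is evicted.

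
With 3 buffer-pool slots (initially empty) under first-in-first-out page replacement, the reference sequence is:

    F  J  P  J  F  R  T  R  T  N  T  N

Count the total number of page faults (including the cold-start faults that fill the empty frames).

6

F: fault, frames {F}
J: fault, frames {F,J}
P: fault, frames {F,J,P}
J: hit
F: hit
R: fault, evict F, frames {J,P,R}
T: fault, evict J, frames {P,R,T}
R: hit
T: hit
N: fault, evict P, frames {R,T,N}
T: hit
N: hit
Page faults: 6.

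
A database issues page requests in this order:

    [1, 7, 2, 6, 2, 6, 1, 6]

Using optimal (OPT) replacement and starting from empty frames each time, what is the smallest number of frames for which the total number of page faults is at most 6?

f=1: 8 faults
f=2: 5 faults
f=3: 4 faults
f=4: 4 faults
Smallest f with faults ≤ 6 is 2.

2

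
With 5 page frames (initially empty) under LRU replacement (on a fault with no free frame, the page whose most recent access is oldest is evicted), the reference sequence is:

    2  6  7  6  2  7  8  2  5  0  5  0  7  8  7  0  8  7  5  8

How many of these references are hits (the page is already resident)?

14

2: miss, frames (2)
6: miss, frames (2 6)
7: miss, frames (2 6 7)
6: hit
2: hit
7: hit
8: miss, frames (6 2 7 8)
2: hit
5: miss, frames (6 7 8 2 5)
0: miss, evict 6, frames (7 8 2 5 0)
5: hit
0: hit
7: hit
8: hit
7: hit
0: hit
8: hit
7: hit
5: hit
8: hit
Hits: 14.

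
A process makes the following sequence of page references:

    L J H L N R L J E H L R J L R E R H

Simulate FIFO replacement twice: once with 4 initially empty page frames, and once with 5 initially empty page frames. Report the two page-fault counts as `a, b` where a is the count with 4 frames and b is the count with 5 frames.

11, 9

4 frames: F F F . F F F F F F . F . F . . . . → 11 faults.
5 frames: F F F . F F . . F . F . F . . . . F → 9 faults.
9 < 11: adding a frame reduced faults, as is typical.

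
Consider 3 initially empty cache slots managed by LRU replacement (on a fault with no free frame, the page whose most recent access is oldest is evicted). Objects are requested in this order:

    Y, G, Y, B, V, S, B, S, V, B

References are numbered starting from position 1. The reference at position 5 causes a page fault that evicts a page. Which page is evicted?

G

pos 1: Y: miss, frames [Y]
pos 2: G: miss, frames [Y, G]
pos 3: Y: hit
pos 4: B: miss, frames [G, Y, B]
pos 5: V: miss, evict G, frames [Y, B, V]
At position 5, page G is evicted.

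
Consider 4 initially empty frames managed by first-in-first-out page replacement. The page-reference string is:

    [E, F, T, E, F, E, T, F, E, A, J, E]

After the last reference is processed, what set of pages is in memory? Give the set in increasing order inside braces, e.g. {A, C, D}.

E: miss, frames [E]
F: miss, frames [E, F]
T: miss, frames [E, F, T]
E: hit
F: hit
E: hit
T: hit
F: hit
E: hit
A: miss, frames [E, F, T, A]
J: miss, evict E, frames [F, T, A, J]
E: miss, evict F, frames [T, A, J, E]

{A, E, J, T}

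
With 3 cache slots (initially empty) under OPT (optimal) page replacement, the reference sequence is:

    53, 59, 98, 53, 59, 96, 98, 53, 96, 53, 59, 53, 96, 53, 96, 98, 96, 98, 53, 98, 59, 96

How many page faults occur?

7

53: fault, frames (53)
59: fault, frames (53 59)
98: fault, frames (53 59 98)
53: hit
59: hit
96: fault, evict 59, frames (53 98 96)
98: hit
53: hit
96: hit
53: hit
59: fault, evict 98, frames (53 96 59)
53: hit
96: hit
53: hit
96: hit
98: fault, evict 59, frames (53 96 98)
96: hit
98: hit
53: hit
98: hit
59: fault, evict 98, frames (53 96 59)
96: hit
Page faults: 7.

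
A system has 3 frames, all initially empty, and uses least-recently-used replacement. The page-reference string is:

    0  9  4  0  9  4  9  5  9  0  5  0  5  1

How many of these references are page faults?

0: miss, frames [0]
9: miss, frames [0, 9]
4: miss, frames [0, 9, 4]
0: hit
9: hit
4: hit
9: hit
5: miss, evict 0, frames [4, 9, 5]
9: hit
0: miss, evict 4, frames [5, 9, 0]
5: hit
0: hit
5: hit
1: miss, evict 9, frames [0, 5, 1]
Page faults: 6.

6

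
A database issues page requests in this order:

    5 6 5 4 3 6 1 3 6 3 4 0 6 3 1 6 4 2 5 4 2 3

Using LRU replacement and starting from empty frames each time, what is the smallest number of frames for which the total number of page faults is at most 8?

f=1: 22 faults
f=2: 20 faults
f=3: 15 faults
f=4: 11 faults
f=5: 9 faults
f=6: 8 faults
f=7: 7 faults
Smallest f with faults ≤ 8 is 6.

6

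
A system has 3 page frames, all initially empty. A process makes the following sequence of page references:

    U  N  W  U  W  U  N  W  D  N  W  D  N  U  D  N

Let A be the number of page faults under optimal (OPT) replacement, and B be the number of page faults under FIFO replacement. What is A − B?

Under OPT: F F F . . . . . F . . . . F . . → 5 faults.
Under FIFO: F F F . . . . . F . . . . F . F → 6 faults.
A − B = 5 − 6 = -1.

-1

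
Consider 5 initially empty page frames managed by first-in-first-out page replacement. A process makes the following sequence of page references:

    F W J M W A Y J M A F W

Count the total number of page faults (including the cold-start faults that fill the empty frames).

F -> fault, frames (F)
W -> fault, frames (F W)
J -> fault, frames (F W J)
M -> fault, frames (F W J M)
W -> hit
A -> fault, frames (F W J M A)
Y -> fault, evict F, frames (W J M A Y)
J -> hit
M -> hit
A -> hit
F -> fault, evict W, frames (J M A Y F)
W -> fault, evict J, frames (M A Y F W)
Page faults: 8.

8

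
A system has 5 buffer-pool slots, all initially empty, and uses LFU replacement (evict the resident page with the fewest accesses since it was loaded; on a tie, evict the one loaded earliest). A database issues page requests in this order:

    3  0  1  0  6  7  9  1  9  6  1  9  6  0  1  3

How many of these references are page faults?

3 → fault, frames {3}
0 → fault, frames {3,0}
1 → fault, frames {3,0,1}
0 → hit
6 → fault, frames {3,0,1,6}
7 → fault, frames {3,0,1,6,7}
9 → fault, evict 3, frames {0,1,6,7,9}
1 → hit
9 → hit
6 → hit
1 → hit
9 → hit
6 → hit
0 → hit
1 → hit
3 → fault, evict 7, frames {0,1,6,9,3}
Page faults: 7.

7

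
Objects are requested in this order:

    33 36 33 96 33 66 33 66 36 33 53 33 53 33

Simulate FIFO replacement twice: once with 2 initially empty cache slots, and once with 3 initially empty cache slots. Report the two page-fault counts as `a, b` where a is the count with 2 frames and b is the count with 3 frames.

2 frames: F F . F F F . . F F F . . . → 8 faults.
3 frames: F F . F . F F . F . F . . . → 7 faults.
7 < 8: adding a frame reduced faults, as is typical.

8, 7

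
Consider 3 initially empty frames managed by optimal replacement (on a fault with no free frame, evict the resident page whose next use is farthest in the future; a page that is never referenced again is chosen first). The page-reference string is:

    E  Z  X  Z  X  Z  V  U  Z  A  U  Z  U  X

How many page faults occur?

7

E → fault, frames [E]
Z → fault, frames [E, Z]
X → fault, frames [E, Z, X]
Z → hit
X → hit
Z → hit
V → fault, evict E, frames [Z, X, V]
U → fault, evict V, frames [Z, X, U]
Z → hit
A → fault, evict X, frames [Z, U, A]
U → hit
Z → hit
U → hit
X → fault, evict A, frames [Z, U, X]
Page faults: 7.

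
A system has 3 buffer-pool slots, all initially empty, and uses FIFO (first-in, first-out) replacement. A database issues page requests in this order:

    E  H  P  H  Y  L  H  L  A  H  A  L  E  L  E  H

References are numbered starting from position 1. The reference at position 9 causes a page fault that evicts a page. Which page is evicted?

pos 1: E: miss, frames {E}
pos 2: H: miss, frames {E,H}
pos 3: P: miss, frames {E,H,P}
pos 4: H: hit
pos 5: Y: miss, evict E, frames {H,P,Y}
pos 6: L: miss, evict H, frames {P,Y,L}
pos 7: H: miss, evict P, frames {Y,L,H}
pos 8: L: hit
pos 9: A: miss, evict Y, frames {L,H,A}
At position 9, page Y is evicted.

Y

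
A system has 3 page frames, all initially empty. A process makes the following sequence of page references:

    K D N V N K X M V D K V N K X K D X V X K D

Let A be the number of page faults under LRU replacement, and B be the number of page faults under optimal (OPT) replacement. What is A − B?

Under LRU: F F F F . F F F F F F . F . F . F . F . F F → 16 faults.
Under OPT: F F F F . . F F . F . . F . F . . . F . . F → 11 faults.
A − B = 16 − 11 = 5.

5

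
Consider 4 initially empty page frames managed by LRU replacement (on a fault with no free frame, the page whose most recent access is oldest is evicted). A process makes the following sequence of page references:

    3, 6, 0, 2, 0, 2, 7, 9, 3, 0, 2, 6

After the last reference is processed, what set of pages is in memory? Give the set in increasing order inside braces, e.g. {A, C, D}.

3 -> miss, frames {3}
6 -> miss, frames {3,6}
0 -> miss, frames {3,6,0}
2 -> miss, frames {3,6,0,2}
0 -> hit
2 -> hit
7 -> miss, evict 3, frames {6,0,2,7}
9 -> miss, evict 6, frames {0,2,7,9}
3 -> miss, evict 0, frames {2,7,9,3}
0 -> miss, evict 2, frames {7,9,3,0}
2 -> miss, evict 7, frames {9,3,0,2}
6 -> miss, evict 9, frames {3,0,2,6}

{0, 2, 3, 6}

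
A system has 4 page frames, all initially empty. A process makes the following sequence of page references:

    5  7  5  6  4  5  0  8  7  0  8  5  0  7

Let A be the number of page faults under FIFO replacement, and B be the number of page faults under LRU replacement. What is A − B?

Under FIFO: F F . F F . F F F . . F . . → 8 faults.
Under LRU: F F . F F . F F F . . . . . → 7 faults.
A − B = 8 − 7 = 1.

1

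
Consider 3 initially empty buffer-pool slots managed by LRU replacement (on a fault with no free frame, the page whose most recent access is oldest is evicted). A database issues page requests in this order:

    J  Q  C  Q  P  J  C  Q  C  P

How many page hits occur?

2

J → miss, frames (J)
Q → miss, frames (J Q)
C → miss, frames (J Q C)
Q → hit
P → miss, evict J, frames (C Q P)
J → miss, evict C, frames (Q P J)
C → miss, evict Q, frames (P J C)
Q → miss, evict P, frames (J C Q)
C → hit
P → miss, evict J, frames (Q C P)
Hits: 2.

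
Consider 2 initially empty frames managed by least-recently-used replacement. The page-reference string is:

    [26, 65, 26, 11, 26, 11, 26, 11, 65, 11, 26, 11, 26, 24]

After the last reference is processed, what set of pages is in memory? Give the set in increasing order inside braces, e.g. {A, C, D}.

26 -> fault, frames (26)
65 -> fault, frames (26 65)
26 -> hit
11 -> fault, evict 65, frames (26 11)
26 -> hit
11 -> hit
26 -> hit
11 -> hit
65 -> fault, evict 26, frames (11 65)
11 -> hit
26 -> fault, evict 65, frames (11 26)
11 -> hit
26 -> hit
24 -> fault, evict 11, frames (26 24)

{24, 26}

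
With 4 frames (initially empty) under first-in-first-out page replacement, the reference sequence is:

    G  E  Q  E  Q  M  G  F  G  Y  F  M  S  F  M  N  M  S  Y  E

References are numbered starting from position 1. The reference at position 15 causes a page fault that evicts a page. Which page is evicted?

F

pos 1: G: fault, frames {G}
pos 2: E: fault, frames {G,E}
pos 3: Q: fault, frames {G,E,Q}
pos 4: E: hit
pos 5: Q: hit
pos 6: M: fault, frames {G,E,Q,M}
pos 7: G: hit
pos 8: F: fault, evict G, frames {E,Q,M,F}
pos 9: G: fault, evict E, frames {Q,M,F,G}
pos 10: Y: fault, evict Q, frames {M,F,G,Y}
pos 11: F: hit
pos 12: M: hit
pos 13: S: fault, evict M, frames {F,G,Y,S}
pos 14: F: hit
pos 15: M: fault, evict F, frames {G,Y,S,M}
At position 15, page F is evicted.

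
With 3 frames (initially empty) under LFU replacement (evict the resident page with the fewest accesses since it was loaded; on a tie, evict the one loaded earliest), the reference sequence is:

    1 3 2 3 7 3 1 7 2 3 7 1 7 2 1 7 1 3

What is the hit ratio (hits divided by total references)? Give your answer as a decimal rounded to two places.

0.50

1 → miss, frames (1)
3 → miss, frames (1 3)
2 → miss, frames (1 3 2)
3 → hit
7 → miss, evict 1, frames (3 2 7)
3 → hit
1 → miss, evict 2, frames (3 7 1)
7 → hit
2 → miss, evict 1, frames (3 7 2)
3 → hit
7 → hit
1 → miss, evict 2, frames (3 7 1)
7 → hit
2 → miss, evict 1, frames (3 7 2)
1 → miss, evict 2, frames (3 7 1)
7 → hit
1 → hit
3 → hit
Hits: 9 of 18 references → 9/18 = 0.5000.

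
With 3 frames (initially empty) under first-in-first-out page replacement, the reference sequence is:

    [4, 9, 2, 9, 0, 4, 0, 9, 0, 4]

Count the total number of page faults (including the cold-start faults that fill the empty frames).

6

4: fault, frames (4)
9: fault, frames (4 9)
2: fault, frames (4 9 2)
9: hit
0: fault, evict 4, frames (9 2 0)
4: fault, evict 9, frames (2 0 4)
0: hit
9: fault, evict 2, frames (0 4 9)
0: hit
4: hit
Page faults: 6.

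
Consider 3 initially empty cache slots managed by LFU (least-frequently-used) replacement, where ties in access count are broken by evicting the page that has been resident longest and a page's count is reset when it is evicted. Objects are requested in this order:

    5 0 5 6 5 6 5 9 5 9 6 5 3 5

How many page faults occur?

5

5 -> fault, frames {5}
0 -> fault, frames {5,0}
5 -> hit
6 -> fault, frames {5,0,6}
5 -> hit
6 -> hit
5 -> hit
9 -> fault, evict 0, frames {5,6,9}
5 -> hit
9 -> hit
6 -> hit
5 -> hit
3 -> fault, evict 9, frames {5,6,3}
5 -> hit
Page faults: 5.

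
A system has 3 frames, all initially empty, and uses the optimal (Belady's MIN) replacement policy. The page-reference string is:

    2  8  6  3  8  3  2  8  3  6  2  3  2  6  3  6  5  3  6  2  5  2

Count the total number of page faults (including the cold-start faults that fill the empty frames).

2 -> miss, frames (2)
8 -> miss, frames (2 8)
6 -> miss, frames (2 8 6)
3 -> miss, evict 6, frames (2 8 3)
8 -> hit
3 -> hit
2 -> hit
8 -> hit
3 -> hit
6 -> miss, evict 8, frames (2 3 6)
2 -> hit
3 -> hit
2 -> hit
6 -> hit
3 -> hit
6 -> hit
5 -> miss, evict 2, frames (3 6 5)
3 -> hit
6 -> hit
2 -> miss, evict 6, frames (3 5 2)
5 -> hit
2 -> hit
Page faults: 7.

7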